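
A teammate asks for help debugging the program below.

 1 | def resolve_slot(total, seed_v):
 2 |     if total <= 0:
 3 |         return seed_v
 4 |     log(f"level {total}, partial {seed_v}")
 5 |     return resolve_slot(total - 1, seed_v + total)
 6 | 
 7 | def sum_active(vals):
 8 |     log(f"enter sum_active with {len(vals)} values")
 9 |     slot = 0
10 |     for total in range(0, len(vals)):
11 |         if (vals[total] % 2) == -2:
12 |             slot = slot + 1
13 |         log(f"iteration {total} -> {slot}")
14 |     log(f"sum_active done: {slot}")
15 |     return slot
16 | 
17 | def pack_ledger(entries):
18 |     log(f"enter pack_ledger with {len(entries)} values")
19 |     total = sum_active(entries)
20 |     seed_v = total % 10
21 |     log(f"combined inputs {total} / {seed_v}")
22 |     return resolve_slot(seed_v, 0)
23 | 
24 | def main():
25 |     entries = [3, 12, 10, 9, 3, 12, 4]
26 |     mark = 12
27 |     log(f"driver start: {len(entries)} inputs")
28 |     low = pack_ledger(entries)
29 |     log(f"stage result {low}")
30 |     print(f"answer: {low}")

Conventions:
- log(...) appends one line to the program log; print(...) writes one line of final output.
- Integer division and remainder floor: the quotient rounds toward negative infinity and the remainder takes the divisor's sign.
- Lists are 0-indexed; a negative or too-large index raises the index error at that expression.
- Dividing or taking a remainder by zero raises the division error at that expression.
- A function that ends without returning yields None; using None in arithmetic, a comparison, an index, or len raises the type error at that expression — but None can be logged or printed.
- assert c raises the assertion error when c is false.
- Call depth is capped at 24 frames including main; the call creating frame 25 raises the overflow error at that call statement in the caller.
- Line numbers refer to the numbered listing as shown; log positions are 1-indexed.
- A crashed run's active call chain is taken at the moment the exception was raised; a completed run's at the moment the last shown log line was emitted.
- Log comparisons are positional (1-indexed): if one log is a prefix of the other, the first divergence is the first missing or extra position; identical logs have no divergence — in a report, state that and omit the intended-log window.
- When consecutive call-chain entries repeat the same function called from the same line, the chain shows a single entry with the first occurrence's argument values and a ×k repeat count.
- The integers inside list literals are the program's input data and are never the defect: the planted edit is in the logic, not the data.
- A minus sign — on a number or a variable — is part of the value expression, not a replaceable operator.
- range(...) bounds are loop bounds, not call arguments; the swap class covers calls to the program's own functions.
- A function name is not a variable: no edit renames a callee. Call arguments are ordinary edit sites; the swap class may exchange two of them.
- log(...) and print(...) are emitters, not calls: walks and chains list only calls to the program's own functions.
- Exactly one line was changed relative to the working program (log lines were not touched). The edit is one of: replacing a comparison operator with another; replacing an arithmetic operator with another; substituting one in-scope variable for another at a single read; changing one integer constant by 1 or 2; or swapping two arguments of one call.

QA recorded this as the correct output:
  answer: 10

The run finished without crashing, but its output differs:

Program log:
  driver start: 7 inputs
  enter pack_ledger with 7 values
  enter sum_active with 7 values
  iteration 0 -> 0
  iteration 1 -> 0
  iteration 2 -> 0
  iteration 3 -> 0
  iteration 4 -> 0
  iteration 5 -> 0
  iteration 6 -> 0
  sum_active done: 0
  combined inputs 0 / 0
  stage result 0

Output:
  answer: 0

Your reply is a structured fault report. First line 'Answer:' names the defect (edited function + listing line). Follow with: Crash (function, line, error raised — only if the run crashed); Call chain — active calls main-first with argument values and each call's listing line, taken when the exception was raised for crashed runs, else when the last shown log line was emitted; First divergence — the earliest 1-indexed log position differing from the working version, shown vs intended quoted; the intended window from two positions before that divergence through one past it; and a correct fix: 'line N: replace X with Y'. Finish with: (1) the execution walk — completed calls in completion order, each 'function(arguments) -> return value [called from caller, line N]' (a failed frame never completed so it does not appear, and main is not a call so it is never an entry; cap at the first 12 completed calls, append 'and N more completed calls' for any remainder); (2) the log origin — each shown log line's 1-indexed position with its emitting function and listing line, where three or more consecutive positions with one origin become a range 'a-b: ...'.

Answer: the defect is in sum_active at line 11.
The tell: The log first diverges at position 5: the faulty run prints 'iteration 1 -> 0' where the working version prints 'iteration 1 -> 1'.
Call chain: main.
First divergence: position 5; shown 'iteration 1 -> 0' vs intended 'iteration 1 -> 1'.
Intended log window:
  3: enter sum_active with 7 values
  4: iteration 0 -> 0
  5: iteration 1 -> 1
  6: iteration 2 -> 2
Execution walk:
  sum_active([3, 12, 10, 9, 3, 12, 4]) -> 0  [called from pack_ledger, line 19]
  resolve_slot(0, 0) -> 0  [called from pack_ledger, line 22]
  pack_ledger([3, 12, 10, 9, 3, 12, 4]) -> 0  [called from main, line 28]
Log line origins:
  1: from main, line 27
  2: from pack_ledger, line 18
  3: from sum_active, line 8
  4-10: from sum_active, line 13
  11: from sum_active, line 14
  12: from pack_ledger, line 21
  13: from main, line 29
A correct fix: line 11: replace `-2` with `0`.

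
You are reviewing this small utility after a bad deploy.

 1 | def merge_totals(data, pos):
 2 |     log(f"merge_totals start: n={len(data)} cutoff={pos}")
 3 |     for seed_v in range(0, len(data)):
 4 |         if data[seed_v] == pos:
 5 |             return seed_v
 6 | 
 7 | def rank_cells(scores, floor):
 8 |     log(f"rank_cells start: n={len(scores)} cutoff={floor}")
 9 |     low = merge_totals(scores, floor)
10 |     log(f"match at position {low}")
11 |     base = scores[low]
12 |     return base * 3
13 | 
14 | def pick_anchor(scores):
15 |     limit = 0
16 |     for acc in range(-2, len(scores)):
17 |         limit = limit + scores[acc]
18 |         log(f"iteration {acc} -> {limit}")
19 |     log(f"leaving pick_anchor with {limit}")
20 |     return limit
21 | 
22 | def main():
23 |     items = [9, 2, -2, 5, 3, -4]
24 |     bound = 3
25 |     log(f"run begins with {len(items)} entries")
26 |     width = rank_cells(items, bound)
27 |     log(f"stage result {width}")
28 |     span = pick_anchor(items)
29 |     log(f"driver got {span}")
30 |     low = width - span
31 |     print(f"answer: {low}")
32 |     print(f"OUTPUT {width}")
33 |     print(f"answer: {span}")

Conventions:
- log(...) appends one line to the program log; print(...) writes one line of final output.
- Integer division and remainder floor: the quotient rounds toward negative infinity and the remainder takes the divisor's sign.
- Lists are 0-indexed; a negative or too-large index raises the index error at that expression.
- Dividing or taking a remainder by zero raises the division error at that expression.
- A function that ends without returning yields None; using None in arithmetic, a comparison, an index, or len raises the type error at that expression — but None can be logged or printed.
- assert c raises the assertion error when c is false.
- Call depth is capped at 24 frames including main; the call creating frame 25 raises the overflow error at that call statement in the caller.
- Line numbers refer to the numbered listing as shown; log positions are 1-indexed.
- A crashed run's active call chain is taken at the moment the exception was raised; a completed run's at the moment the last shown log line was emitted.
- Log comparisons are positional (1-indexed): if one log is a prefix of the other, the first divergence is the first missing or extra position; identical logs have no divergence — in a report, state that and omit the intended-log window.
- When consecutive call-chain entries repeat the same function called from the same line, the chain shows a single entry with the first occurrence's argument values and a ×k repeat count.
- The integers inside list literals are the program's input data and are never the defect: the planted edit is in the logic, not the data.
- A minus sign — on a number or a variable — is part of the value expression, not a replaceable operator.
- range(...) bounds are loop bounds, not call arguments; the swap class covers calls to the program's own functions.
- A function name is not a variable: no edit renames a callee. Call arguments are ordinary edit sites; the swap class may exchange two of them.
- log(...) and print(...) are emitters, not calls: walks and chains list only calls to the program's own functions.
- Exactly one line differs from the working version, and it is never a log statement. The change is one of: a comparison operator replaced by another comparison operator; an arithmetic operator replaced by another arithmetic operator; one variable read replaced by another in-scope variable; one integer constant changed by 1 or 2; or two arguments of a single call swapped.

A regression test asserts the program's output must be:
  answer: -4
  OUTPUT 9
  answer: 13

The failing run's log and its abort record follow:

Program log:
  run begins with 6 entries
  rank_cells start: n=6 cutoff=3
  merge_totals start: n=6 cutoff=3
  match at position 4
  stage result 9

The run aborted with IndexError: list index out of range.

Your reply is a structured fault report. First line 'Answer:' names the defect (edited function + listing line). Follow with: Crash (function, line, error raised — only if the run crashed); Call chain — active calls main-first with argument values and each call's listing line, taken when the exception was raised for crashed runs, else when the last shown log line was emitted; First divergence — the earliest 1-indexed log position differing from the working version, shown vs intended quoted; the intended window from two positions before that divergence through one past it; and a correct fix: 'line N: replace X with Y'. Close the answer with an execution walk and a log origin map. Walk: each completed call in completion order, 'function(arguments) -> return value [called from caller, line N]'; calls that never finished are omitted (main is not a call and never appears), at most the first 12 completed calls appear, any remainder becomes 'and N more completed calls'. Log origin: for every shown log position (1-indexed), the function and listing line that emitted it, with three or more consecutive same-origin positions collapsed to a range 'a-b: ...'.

Answer: the defect is in pick_anchor at line 16.
Key observation: After 5 matching log lines the faulty run goes silent, while the working version continues with 'iteration 0 -> 9'.
Crash: pick_anchor, line 17, IndexError.
Call chain: main -> pick_anchor([9, 2, -2, 5, 3, -4]) (called at line 28).
First divergence: position 6 — the faulty run's log ends after 5 lines; the working version continues with 'iteration 0 -> 9'.
Intended log window:
  4: match at position 4
  5: stage result 9
  6: iteration 0 -> 9
  7: iteration 1 -> 11
Execution walk:
  merge_totals([9, 2, -2, 5, 3, -4], 3) -> 4  [called from rank_cells, line 9]
  rank_cells([9, 2, -2, 5, 3, -4], 3) -> 9  [called from main, line 26]
Log line origins:
  1: from main, line 25
  2: from rank_cells, line 8
  3: from merge_totals, line 2
  4: from rank_cells, line 10
  5: from main, line 27
A correct fix: line 16: replace `-2` with `0`.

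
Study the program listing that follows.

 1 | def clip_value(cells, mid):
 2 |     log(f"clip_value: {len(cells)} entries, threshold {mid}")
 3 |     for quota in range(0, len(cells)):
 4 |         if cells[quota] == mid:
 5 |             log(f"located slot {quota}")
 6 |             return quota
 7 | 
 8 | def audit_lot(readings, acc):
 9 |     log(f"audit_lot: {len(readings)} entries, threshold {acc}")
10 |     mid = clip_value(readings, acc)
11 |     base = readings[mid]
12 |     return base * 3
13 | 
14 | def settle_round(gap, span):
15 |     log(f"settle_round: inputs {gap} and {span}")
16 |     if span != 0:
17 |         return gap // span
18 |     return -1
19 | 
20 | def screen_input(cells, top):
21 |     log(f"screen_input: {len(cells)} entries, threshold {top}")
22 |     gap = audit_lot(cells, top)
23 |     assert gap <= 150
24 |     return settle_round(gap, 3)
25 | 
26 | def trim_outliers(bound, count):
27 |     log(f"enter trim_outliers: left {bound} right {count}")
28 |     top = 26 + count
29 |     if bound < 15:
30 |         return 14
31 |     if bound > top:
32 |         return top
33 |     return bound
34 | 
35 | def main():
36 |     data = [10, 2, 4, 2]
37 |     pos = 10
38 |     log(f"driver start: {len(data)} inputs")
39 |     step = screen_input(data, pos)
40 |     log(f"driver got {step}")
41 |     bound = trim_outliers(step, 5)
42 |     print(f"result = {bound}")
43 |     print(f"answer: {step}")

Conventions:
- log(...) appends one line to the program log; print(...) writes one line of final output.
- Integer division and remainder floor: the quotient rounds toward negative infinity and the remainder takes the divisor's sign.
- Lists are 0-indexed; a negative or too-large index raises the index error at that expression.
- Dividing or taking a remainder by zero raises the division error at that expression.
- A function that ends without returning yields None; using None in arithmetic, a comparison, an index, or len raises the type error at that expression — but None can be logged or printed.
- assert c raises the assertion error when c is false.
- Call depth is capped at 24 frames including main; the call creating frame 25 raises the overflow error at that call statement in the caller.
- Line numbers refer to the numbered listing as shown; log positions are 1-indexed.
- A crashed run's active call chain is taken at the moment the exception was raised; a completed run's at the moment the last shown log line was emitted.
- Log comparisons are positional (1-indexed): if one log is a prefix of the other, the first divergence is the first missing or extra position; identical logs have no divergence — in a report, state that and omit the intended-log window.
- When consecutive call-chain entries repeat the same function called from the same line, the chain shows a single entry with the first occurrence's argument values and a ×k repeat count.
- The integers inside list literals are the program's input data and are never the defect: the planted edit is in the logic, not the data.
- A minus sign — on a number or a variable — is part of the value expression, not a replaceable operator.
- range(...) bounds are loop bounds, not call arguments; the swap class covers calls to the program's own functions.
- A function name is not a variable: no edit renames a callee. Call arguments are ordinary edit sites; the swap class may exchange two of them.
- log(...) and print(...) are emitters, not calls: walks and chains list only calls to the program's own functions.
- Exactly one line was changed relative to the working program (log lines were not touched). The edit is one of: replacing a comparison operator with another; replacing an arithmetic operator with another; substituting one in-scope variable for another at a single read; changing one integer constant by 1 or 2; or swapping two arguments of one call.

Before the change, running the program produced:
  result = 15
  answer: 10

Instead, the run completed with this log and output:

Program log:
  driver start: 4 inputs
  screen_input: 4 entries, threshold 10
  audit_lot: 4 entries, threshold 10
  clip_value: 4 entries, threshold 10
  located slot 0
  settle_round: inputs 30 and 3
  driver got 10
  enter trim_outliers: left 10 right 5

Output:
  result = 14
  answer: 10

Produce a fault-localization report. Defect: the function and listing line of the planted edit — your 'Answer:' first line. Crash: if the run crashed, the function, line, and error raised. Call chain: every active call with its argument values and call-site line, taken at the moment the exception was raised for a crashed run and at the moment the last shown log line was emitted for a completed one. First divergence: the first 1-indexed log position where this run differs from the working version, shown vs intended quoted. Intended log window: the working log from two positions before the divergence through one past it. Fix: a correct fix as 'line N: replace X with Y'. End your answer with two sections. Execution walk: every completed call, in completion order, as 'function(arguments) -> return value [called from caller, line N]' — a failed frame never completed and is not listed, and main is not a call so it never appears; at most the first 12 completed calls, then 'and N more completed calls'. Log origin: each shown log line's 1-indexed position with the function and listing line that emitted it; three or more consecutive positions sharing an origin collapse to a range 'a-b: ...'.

Answer: the defect is in trim_outliers at line 30.
Key observation: Every logged value matches the working version; the printed result is what differs.
Call chain: main -> trim_outliers(10, 5) (called at line 41).
First divergence: none — the logs agree in full.
Execution walk:
  clip_value([10, 2, 4, 2], 10) -> 0  [called from audit_lot, line 10]
  audit_lot([10, 2, 4, 2], 10) -> 30  [called from screen_input, line 22]
  settle_round(30, 3) -> 10  [called from screen_input, line 24]
  screen_input([10, 2, 4, 2], 10) -> 10  [called from main, line 39]
  trim_outliers(10, 5) -> 14  [called from main, line 41]
Log origins:
  1 — main, line 38
  2 — screen_input, line 21
  3 — audit_lot, line 9
  4 — clip_value, line 2
  5 — clip_value, line 5
  6 — settle_round, line 15
  7 — main, line 40
  8 — trim_outliers, line 27
A correct fix: line 30: replace `14` with `15`.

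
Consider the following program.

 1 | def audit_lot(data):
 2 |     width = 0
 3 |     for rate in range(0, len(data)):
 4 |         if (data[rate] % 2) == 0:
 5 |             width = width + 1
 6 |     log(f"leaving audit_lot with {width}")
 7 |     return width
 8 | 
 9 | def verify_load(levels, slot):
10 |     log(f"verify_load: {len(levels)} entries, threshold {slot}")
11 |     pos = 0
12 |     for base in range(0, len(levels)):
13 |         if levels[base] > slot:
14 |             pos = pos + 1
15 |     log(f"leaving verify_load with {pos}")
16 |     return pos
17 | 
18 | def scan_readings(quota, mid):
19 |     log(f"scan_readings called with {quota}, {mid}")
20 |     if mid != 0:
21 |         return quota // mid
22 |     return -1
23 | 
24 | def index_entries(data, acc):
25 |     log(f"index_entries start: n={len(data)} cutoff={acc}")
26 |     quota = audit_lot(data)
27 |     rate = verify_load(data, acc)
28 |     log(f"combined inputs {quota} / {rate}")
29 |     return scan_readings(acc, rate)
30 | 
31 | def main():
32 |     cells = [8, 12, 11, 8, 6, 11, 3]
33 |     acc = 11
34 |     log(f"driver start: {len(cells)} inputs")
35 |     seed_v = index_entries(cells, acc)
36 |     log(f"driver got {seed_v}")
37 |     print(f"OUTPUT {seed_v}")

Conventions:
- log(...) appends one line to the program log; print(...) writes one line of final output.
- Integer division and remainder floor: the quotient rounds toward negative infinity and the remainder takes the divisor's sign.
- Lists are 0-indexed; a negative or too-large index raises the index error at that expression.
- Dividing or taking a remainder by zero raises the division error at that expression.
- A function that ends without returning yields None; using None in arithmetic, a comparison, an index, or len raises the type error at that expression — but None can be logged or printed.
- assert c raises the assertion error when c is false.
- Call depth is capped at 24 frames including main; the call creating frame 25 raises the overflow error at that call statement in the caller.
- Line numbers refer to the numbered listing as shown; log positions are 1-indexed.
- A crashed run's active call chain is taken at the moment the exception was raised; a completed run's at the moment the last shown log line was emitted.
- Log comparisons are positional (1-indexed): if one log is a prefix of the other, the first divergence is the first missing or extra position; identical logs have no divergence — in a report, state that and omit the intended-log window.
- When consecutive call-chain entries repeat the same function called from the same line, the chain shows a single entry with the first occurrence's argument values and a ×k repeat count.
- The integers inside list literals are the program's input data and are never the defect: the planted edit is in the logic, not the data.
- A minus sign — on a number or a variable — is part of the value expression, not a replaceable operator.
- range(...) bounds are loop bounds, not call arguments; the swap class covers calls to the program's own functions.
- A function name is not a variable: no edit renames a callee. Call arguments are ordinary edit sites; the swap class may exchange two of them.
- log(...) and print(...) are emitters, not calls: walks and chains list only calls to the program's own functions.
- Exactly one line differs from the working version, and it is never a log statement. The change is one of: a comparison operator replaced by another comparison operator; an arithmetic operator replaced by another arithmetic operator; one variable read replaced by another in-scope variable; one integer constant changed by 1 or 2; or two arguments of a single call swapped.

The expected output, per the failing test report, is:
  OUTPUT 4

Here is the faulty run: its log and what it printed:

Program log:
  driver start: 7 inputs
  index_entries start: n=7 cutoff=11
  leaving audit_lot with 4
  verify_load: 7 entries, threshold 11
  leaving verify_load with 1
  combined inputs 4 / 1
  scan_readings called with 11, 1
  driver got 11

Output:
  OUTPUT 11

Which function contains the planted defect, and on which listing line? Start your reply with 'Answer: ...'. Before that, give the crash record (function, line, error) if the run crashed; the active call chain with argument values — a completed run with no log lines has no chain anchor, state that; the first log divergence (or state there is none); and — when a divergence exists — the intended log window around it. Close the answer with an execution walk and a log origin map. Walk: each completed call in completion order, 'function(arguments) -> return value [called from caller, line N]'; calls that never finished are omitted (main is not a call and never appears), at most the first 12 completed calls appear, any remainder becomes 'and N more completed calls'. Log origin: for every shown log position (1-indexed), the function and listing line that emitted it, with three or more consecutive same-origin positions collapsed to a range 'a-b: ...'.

Answer: the defect is in index_entries at line 29.
Key observation: The log first diverges at position 7: the faulty run prints 'scan_readings called with 11, 1' where the working version prints 'scan_readings called with 4, 1'.
Call chain: main.
First divergence: position 7 — shown 'scan_readings called with 11, 1', intended 'scan_readings called with 4, 1'.
Intended log window:
  5: leaving verify_load with 1
  6: combined inputs 4 / 1
  7: scan_readings called with 4, 1
  8: driver got 4
Execution walk:
  audit_lot([8, 12, 11, 8, 6, 11, 3]) -> 4  [called from index_entries, line 26]
  verify_load([8, 12, 11, 8, 6, 11, 3], 11) -> 1  [called from index_entries, line 27]
  scan_readings(11, 1) -> 11  [called from index_entries, line 29]
  index_entries([8, 12, 11, 8, 6, 11, 3], 11) -> 11  [called from main, line 35]
Log line origins:
  1: logged in main at line 34
  2: logged in index_entries at line 25
  3: logged in audit_lot at line 6
  4: logged in verify_load at line 10
  5: logged in verify_load at line 15
  6: logged in index_entries at line 28
  7: logged in scan_readings at line 19
  8: logged in main at line 36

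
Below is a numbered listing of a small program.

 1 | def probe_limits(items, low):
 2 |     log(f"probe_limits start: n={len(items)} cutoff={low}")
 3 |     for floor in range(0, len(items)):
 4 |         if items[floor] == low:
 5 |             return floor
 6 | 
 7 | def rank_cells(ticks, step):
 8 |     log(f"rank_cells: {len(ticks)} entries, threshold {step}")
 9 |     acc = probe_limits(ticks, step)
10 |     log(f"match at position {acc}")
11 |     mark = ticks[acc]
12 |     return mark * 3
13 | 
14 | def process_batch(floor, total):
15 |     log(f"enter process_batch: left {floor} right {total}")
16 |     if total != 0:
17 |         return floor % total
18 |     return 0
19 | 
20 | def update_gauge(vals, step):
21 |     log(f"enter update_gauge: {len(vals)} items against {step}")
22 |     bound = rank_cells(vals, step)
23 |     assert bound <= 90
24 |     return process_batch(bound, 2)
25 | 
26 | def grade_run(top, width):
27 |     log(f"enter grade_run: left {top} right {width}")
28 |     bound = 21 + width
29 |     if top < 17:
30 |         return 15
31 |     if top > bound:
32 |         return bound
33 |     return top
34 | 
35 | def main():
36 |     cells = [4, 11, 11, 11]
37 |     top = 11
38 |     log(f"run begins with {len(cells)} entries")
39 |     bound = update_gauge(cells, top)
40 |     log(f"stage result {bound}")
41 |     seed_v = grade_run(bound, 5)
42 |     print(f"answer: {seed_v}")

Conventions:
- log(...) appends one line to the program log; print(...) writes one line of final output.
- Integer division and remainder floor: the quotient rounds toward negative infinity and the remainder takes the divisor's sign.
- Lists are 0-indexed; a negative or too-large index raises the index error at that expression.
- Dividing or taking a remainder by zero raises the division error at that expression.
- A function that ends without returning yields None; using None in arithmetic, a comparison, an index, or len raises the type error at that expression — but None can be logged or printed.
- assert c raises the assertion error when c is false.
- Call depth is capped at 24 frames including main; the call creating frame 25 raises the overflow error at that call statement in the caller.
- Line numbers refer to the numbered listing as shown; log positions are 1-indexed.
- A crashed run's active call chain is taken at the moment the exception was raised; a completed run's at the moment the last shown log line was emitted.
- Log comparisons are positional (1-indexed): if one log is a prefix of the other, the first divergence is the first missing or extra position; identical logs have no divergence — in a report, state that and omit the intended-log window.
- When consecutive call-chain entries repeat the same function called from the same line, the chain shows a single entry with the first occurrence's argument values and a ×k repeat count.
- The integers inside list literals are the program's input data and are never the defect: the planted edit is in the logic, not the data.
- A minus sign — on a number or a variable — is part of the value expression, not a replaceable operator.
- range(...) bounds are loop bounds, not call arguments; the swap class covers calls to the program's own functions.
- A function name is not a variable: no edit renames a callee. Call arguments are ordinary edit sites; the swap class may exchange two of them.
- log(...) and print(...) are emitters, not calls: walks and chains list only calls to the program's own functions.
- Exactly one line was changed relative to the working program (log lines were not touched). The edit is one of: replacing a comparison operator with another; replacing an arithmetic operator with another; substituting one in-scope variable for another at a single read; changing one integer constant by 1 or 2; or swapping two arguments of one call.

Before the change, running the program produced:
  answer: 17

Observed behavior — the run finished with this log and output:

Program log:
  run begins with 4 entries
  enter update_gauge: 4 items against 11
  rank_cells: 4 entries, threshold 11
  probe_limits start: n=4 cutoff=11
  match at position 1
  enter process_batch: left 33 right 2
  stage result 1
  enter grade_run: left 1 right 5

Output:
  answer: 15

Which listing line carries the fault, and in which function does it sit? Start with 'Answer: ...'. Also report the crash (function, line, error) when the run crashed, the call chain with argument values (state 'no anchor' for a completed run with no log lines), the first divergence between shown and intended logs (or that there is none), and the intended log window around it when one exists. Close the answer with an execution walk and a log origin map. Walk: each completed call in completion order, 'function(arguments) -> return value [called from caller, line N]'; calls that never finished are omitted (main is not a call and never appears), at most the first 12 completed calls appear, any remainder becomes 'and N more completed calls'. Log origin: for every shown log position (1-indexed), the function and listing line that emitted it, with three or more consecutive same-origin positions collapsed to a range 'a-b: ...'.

Answer: the defect is in grade_run at line 30.
Key fact: Every logged value matches the working version; the printed result is what differs.
Call chain: main -> grade_run(1, 5) (called at line 41).
First divergence: none — the logs agree in full.
Execution walk:
  probe_limits([4, 11, 11, 11], 11) -> 1  [called from rank_cells, line 9]
  rank_cells([4, 11, 11, 11], 11) -> 33  [called from update_gauge, line 22]
  process_batch(33, 2) -> 1  [called from update_gauge, line 24]
  update_gauge([4, 11, 11, 11], 11) -> 1  [called from main, line 39]
  grade_run(1, 5) -> 15  [called from main, line 41]
Log line origins:
  1 — main, line 38
  2 — update_gauge, line 21
  3 — rank_cells, line 8
  4 — probe_limits, line 2
  5 — rank_cells, line 10
  6 — process_batch, line 15
  7 — main, line 40
  8 — grade_run, line 27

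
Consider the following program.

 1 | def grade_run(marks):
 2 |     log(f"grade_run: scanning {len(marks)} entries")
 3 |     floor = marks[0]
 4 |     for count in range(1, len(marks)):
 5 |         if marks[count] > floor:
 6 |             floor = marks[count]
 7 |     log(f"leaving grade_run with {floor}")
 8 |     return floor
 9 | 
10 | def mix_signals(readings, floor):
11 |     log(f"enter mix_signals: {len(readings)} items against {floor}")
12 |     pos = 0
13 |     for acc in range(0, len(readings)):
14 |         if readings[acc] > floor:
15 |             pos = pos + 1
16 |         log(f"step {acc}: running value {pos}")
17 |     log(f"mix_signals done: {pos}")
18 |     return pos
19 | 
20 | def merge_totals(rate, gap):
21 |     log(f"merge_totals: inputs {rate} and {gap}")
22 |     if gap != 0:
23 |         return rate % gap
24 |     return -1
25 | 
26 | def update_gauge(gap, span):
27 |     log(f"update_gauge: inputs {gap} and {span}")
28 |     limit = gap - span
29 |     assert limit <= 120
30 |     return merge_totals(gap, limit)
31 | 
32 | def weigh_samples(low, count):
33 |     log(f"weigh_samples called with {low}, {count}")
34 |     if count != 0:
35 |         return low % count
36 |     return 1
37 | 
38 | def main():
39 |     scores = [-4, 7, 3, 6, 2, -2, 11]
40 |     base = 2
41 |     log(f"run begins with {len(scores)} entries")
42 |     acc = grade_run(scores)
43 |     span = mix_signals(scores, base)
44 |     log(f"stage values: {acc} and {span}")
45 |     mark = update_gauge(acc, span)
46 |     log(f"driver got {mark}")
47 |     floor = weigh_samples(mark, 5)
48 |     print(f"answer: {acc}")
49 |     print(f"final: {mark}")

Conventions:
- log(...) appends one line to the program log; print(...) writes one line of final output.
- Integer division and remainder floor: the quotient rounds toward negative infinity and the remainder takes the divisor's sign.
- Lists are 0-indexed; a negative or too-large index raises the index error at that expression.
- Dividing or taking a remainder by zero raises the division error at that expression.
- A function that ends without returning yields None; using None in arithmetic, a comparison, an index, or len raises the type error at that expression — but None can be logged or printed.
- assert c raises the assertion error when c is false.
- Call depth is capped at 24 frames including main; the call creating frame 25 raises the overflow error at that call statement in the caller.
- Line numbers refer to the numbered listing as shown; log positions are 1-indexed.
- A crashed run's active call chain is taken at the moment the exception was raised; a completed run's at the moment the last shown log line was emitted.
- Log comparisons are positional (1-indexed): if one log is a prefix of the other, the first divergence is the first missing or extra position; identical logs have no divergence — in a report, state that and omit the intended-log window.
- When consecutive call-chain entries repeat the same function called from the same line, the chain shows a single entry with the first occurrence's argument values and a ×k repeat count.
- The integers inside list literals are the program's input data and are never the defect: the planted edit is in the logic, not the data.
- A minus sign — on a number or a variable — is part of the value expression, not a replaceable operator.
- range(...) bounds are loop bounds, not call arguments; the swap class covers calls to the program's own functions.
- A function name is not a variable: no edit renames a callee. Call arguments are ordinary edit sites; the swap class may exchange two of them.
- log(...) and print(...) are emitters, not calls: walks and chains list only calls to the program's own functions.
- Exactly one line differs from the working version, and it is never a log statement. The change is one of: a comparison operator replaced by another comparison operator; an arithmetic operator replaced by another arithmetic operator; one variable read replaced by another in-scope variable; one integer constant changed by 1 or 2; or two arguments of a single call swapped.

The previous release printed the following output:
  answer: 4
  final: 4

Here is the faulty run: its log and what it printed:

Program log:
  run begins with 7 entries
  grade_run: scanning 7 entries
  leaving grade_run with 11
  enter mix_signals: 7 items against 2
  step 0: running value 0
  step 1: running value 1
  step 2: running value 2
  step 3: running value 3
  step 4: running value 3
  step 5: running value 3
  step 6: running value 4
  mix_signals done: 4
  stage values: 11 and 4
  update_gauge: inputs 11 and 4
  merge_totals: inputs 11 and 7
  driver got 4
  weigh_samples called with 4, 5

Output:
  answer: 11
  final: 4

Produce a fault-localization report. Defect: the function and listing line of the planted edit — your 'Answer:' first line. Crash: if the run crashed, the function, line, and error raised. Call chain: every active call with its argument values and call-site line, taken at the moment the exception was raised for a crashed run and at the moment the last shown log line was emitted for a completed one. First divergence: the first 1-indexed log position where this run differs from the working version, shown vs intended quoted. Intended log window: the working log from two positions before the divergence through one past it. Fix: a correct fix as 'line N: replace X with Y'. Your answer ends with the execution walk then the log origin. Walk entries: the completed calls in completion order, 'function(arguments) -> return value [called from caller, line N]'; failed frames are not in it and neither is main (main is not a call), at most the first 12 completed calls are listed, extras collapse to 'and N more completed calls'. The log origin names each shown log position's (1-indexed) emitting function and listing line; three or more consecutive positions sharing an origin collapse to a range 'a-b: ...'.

Answer: the defect is in main at line 48.
The tell: No log line changed; the fault shows up purely in the output.
Call chain: main -> weigh_samples(4, 5) (called at line 47).
First divergence: none — the logs agree in full.
Execution walk:
  grade_run([-4, 7, 3, 6, 2, -2, 11]) -> 11  [called from main, line 42]
  mix_signals([-4, 7, 3, 6, 2, -2, 11], 2) -> 4  [called from main, line 43]
  merge_totals(11, 7) -> 4  [called from update_gauge, line 30]
  update_gauge(11, 4) -> 4  [called from main, line 45]
  weigh_samples(4, 5) -> 4  [called from main, line 47]
Log origin:
  1: emitted by main (line 41)
  2: emitted by grade_run (line 2)
  3: emitted by grade_run (line 7)
  4: emitted by mix_signals (line 11)
  5-11: emitted by mix_signals (line 16)
  12: emitted by mix_signals (line 17)
  13: emitted by main (line 44)
  14: emitted by update_gauge (line 27)
  15: emitted by merge_totals (line 21)
  16: emitted by main (line 46)
  17: emitted by weigh_samples (line 33)
A correct fix: line 48: replace `acc` with `floor`.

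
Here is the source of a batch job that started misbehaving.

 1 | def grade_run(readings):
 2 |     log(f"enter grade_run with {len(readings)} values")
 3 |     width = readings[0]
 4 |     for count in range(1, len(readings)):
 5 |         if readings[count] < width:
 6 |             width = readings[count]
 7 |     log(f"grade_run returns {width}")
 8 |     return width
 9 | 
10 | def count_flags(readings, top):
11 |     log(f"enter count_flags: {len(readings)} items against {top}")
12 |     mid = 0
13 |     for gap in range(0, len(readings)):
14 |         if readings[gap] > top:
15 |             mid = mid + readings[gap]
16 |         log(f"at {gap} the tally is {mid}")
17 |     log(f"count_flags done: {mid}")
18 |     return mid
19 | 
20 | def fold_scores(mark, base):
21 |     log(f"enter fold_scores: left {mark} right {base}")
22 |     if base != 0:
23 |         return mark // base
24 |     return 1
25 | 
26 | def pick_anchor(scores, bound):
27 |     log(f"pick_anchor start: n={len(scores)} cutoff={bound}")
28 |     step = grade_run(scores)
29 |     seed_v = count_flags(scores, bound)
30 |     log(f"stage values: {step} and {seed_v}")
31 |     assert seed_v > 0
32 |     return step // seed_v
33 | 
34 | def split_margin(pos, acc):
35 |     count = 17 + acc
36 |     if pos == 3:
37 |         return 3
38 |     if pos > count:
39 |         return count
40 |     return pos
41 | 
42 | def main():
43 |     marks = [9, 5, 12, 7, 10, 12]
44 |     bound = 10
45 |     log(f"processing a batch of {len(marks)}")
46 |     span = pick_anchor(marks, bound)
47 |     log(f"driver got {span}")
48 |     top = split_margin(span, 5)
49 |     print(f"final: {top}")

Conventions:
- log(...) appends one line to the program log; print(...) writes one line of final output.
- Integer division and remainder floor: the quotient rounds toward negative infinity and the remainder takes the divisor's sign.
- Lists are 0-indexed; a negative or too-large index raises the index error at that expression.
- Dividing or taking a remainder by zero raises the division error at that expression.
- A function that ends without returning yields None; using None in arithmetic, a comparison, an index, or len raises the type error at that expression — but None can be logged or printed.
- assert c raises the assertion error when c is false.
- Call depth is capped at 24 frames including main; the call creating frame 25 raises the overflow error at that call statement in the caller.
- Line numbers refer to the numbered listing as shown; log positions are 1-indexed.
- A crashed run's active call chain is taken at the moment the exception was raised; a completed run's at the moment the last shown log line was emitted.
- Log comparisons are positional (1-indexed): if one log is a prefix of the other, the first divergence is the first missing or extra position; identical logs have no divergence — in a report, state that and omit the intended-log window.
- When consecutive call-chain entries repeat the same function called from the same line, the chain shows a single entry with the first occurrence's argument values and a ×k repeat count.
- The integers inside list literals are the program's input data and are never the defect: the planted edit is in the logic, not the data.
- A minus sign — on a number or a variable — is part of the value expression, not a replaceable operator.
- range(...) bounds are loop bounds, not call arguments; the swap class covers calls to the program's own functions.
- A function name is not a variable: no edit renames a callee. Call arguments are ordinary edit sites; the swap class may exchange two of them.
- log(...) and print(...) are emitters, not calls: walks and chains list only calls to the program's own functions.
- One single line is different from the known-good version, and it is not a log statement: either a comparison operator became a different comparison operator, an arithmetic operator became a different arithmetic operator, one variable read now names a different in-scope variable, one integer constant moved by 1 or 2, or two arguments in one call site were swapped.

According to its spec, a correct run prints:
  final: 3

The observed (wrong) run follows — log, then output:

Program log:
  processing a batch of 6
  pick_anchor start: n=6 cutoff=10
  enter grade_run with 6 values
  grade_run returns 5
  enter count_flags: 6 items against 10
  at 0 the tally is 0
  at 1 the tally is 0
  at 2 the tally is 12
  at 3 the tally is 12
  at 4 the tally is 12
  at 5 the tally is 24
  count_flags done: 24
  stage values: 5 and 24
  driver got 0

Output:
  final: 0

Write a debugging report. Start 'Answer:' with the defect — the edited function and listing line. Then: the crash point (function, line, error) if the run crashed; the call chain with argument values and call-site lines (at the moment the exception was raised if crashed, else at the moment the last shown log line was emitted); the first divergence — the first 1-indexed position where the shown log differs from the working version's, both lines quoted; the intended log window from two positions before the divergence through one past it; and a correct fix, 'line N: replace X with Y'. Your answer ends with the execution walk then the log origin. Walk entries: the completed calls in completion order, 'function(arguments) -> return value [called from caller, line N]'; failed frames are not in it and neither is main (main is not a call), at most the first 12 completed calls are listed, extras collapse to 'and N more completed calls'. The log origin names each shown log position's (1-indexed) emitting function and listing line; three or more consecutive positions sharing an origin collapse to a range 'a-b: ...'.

Answer: the defect is in split_margin at line 36.
Key observation: Log streams are identical — the defect surfaces only in the printed output.
Call chain: main.
First divergence: none — the logs agree in full.
Execution walk:
  grade_run([9, 5, 12, 7, 10, 12]) -> 5  [called from pick_anchor, line 28]
  count_flags([9, 5, 12, 7, 10, 12], 10) -> 24  [called from pick_anchor, line 29]
  pick_anchor([9, 5, 12, 7, 10, 12], 10) -> 0  [called from main, line 46]
  split_margin(0, 5) -> 0  [called from main, line 48]
Log origins:
  1: logged in main at line 45
  2: logged in pick_anchor at line 27
  3: logged in grade_run at line 2
  4: logged in grade_run at line 7
  5: logged in count_flags at line 11
  6-11: logged in count_flags at line 16
  12: logged in count_flags at line 17
  13: logged in pick_anchor at line 30
  14: logged in main at line 47
A correct fix: line 36: replace `==` with `<`.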